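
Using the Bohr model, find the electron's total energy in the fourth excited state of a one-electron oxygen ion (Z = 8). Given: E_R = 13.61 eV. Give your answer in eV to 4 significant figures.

E_n = −E_R·Z²/n² = −13.61 × 8²/5² = -34.84 eV

-34.84 eV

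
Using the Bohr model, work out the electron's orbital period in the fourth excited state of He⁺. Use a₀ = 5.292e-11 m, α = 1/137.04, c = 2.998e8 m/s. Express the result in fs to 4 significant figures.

4.750 fs

r = n²a₀/Z = 5²·5.292e-11/2 = 6.615e-10 m
v = Zαc/n = 2·0.007297·2.998e8/5 = 8.751e5 m/s
T = 2πr/v = 4.750e-15 s = 4.750 fs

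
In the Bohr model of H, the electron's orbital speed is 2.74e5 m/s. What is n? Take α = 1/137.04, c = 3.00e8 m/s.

v_n = Zαc/n ⇒ n = Zαc/v = 1 × 0.00730 × 3.00e8 / 2.74e5 ≈ 7.99
n = 8

8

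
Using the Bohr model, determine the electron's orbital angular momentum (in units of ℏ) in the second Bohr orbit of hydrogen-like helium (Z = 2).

2

L_n = nℏ, so L/ℏ = n = 2.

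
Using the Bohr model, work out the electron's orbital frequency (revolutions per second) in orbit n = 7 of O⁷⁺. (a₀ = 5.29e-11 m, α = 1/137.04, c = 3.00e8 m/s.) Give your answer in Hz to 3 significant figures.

r = n²a₀/Z = 3.24e-10 m, v = Zαc/n = 2.50e6 m/s
f = v/(2πr) = 1.23e15 Hz

1.23e15 Hz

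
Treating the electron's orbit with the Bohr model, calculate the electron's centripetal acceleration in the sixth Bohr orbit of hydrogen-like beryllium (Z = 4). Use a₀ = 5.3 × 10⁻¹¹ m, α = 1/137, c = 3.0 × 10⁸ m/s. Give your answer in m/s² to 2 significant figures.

4.5 × 10²¹ m/s²

r = n²a₀/Z = 4.8 × 10⁻¹⁰ m, v = Zαc/n = 1.5 × 10⁶ m/s
a = v²/r = (1.5 × 10⁶)² / 4.8 × 10⁻¹⁰ = 4.5 × 10²¹ m/s²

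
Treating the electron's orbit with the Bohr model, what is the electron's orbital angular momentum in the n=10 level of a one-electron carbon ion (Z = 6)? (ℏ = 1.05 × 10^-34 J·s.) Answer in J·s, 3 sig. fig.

1.05 × 10^-33 J·s

L_n = nℏ = 10 × 1.05 × 10^-34 = 1.05 × 10^-33 J·s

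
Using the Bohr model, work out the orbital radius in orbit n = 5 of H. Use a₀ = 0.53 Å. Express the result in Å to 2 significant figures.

r_n = n²a₀/Z = 5² × 0.53 / 1
    = 25 × 0.53 / 1 = 13 Å

13 Å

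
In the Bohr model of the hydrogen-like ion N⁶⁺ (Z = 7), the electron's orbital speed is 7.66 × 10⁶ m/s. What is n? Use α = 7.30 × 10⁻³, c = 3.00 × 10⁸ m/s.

v_n = Zαc/n ⇒ n = Zαc/v = 7 × 0.00730 × 3.00 × 10⁸ / 7.66 × 10⁶ ≈ 2.00
n = 2

2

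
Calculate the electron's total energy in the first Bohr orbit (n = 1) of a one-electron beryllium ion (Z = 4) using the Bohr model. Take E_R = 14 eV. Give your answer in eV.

E_n = −E_R·Z²/n² = −14 × 4²/1² = -220 eV

-220 eV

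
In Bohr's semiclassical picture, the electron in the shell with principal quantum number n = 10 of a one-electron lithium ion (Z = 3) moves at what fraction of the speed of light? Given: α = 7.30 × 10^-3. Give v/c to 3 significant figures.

v_n = Zαc/n, so v/c = Zα/n = 3 × 0.00730 / 10 = 0.00219

0.00219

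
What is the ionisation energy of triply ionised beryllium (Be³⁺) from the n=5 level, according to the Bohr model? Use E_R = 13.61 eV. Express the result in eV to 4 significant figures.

E_n = −E_R·Z²/n² = −13.61 × 4²/5² eV = -8.710 eV
Ionisation energy = −E_n = 8.710 eV

8.710 eV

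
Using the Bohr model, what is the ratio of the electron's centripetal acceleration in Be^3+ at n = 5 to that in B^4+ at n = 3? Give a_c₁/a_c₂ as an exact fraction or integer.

5184/78125

a_c ∝ Z^3 · n^-4
a_c₁/a_c₂ = (4/5)^3 · (5/3)^-4 = 5184/78125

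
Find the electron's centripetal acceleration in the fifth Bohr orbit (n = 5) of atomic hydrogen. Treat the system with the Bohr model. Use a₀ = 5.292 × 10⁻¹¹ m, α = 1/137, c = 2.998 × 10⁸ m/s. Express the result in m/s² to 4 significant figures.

1.448 × 10²⁰ m/s²

r = n²a₀/Z = 1.323 × 10⁻⁹ m, v = Zαc/n = 4.377 × 10⁵ m/s
a = v²/r = (4.377 × 10⁵)² / 1.323 × 10⁻⁹ = 1.448 × 10²⁰ m/s²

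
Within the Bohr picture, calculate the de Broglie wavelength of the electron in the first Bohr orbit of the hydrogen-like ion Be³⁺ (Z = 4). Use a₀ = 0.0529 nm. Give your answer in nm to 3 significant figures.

0.0831 nm

The Bohr quantisation condition is nλ = 2πr_n.
r_n = n²a₀/Z = 0.0132 nm
λ = 2πr_n/n = 2π·0.0132/1 = 0.0831 nm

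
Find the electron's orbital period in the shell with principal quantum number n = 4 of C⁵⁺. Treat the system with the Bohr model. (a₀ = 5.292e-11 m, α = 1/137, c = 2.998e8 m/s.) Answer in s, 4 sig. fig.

r = n²a₀/Z = 4²·5.292e-11/6 = 1.411e-10 m
v = Zαc/n = 6·0.007299·2.998e8/4 = 3.282e6 m/s
T = 2πr/v = 2.701e-16 s

2.701e-16 s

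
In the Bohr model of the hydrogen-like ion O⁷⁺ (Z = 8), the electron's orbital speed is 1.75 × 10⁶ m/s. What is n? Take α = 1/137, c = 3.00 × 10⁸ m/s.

v_n = Zαc/n ⇒ n = Zαc/v = 8 × 0.00730 × 3.00 × 10⁸ / 1.75 × 10⁶ ≈ 10.01
n = 10

10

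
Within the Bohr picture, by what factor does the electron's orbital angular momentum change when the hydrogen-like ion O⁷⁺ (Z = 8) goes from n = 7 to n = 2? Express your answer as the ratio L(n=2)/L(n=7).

2/7

L = nℏ depends only on n, so L ∝ n.
L(n=2)/L(n=7) = (2/7)^1 = 2/7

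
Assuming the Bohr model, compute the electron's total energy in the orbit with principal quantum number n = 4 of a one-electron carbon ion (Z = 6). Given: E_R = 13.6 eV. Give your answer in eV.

E_n = −E_R·Z²/n² = −13.6 × 6²/4² = -30.6 eV

-30.6 eV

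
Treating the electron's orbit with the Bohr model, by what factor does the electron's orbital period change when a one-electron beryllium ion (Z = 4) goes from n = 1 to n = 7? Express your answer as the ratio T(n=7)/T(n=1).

343

T ∝ Z^-2 · n^3; with Z fixed, T ∝ n^3.
T(n=7)/T(n=1) = (7/1)^3 = 343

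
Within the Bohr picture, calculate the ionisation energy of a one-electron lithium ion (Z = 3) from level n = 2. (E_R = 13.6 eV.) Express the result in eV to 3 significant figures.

30.6 eV

E_n = −E_R·Z²/n² = −13.6 × 3²/2² eV = -30.6 eV
Ionisation energy = −E_n = 30.6 eV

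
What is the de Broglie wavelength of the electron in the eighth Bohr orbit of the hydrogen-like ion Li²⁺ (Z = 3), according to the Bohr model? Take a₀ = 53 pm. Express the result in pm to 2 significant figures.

The Bohr quantisation condition is nλ = 2πr_n.
r_n = n²a₀/Z = 1100 pm
λ = 2πr_n/n = 2π·1100/8 = 890 pm

890 pm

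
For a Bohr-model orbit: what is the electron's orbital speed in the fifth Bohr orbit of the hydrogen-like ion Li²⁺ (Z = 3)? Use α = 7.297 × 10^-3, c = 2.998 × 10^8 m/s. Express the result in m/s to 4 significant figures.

v_n = Zαc/n = 3 × 0.007297 × 2.998 × 10^8 / 5
    = 1.313 × 10^6 m/s

1.313 × 10^6 m/s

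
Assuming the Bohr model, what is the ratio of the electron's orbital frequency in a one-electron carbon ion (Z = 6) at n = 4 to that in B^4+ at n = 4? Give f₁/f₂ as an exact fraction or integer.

36/25

f ∝ Z^2 · n^-3
f₁/f₂ = (6/5)^2 · (4/4)^-3 = 36/25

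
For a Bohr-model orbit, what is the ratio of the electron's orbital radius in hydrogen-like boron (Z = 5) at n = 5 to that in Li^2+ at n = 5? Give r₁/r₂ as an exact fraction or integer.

r ∝ Z^-1 · n^2
r₁/r₂ = (5/3)^-1 · (5/5)^2 = 3/5

3/5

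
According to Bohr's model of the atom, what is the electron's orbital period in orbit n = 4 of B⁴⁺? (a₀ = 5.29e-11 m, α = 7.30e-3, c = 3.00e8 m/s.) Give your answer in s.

r = n²a₀/Z = 4²·5.29e-11/5 = 1.69e-10 m
v = Zαc/n = 5·0.00730·3.00e8/4 = 2.74e6 m/s
T = 2πr/v = 3.89e-16 s

3.89e-16 s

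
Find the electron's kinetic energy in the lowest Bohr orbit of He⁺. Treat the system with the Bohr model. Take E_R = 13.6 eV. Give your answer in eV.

For a Coulomb orbit the virial theorem gives K = −E_n.
E_n = −E_R·Z²/n², so K = E_R·Z²/n² = 13.6 × 2²/1² = 54.4 eV

54.4 eV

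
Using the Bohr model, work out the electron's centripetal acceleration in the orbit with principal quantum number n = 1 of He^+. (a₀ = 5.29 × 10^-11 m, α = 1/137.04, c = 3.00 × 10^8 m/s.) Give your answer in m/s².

r = n²a₀/Z = 2.65 × 10^-11 m, v = Zαc/n = 4.38 × 10^6 m/s
a = v²/r = (4.38 × 10^6)² / 2.65 × 10^-11 = 7.25 × 10^23 m/s²

7.25 × 10^23 m/s²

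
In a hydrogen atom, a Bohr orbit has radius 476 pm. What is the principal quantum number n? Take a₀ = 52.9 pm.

r_n = n²a₀/Z ⇒ n² = rZ/a₀ = 476 × 1 / 52.9 ≈ 9.00
n = 3

3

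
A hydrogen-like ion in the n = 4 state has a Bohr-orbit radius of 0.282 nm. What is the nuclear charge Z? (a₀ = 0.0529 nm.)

3

r_n = n²a₀/Z ⇒ Z = n²a₀/r = 4² × 0.0529 / 0.282 ≈ 3.00
Z = 3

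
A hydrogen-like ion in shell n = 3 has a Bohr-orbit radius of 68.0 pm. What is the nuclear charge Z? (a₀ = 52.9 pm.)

r_n = n²a₀/Z ⇒ Z = n²a₀/r = 3² × 52.9 / 68.0 ≈ 7.00
Z = 7

7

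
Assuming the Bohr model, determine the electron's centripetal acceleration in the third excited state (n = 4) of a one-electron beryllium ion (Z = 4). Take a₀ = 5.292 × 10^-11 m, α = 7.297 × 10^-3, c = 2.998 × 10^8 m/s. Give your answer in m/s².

2.261 × 10^22 m/s²

r = n²a₀/Z = 2.117 × 10^-10 m, v = Zαc/n = 2.188 × 10^6 m/s
a = v²/r = (2.188 × 10^6)² / 2.117 × 10^-10 = 2.261 × 10^22 m/s²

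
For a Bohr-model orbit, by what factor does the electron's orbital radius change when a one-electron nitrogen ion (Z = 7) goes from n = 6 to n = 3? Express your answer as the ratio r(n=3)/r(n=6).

1/4

r ∝ Z^-1 · n^2; with Z fixed, r ∝ n^2.
r(n=3)/r(n=6) = (3/6)^2 = 1/4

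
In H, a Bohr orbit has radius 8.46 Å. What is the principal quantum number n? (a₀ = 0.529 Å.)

4

r_n = n²a₀/Z ⇒ n² = rZ/a₀ = 8.46 × 1 / 0.529 ≈ 15.99
n = 4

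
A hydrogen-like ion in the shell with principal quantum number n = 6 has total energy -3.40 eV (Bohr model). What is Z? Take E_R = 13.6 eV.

3

E_n = −E_R Z²/n² ⇒ Z² = −E_n n²/E_R = 3.40 × 6² / 13.6 ≈ 9.00
Z = 3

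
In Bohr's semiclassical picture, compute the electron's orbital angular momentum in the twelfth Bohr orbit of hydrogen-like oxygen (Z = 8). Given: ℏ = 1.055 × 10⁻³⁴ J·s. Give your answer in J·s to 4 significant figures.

1.266 × 10⁻³³ J·s

L_n = nℏ = 12 × 1.055 × 10⁻³⁴ = 1.266 × 10⁻³³ J·s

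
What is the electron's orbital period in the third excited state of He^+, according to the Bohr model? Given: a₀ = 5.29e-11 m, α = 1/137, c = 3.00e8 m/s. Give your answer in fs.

r = n²a₀/Z = 4²·5.29e-11/2 = 4.23e-10 m
v = Zαc/n = 2·0.00730·3.00e8/4 = 1.09e6 m/s
T = 2πr/v = 2.43e-15 s = 2.43 fs

2.43 fs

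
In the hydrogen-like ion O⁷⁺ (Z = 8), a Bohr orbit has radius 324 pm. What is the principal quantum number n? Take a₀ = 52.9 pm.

r_n = n²a₀/Z ⇒ n² = rZ/a₀ = 324 × 8 / 52.9 ≈ 49.00
n = 7

7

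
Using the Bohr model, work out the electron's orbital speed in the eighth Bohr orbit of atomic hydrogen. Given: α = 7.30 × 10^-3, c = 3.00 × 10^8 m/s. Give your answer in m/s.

2.74 × 10^5 m/s

v_n = Zαc/n = 1 × 0.00730 × 3.00 × 10^8 / 8
    = 2.74 × 10^5 m/s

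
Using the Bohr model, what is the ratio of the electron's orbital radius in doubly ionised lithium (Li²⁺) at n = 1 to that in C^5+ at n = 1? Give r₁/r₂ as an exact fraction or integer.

2

r ∝ Z^-1 · n^2
r₁/r₂ = (3/6)^-1 · (1/1)^2 = 2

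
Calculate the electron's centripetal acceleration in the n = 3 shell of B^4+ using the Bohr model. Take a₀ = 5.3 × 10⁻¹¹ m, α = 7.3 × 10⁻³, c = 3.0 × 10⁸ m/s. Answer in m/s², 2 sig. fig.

r = n²a₀/Z = 9.5 × 10⁻¹¹ m, v = Zαc/n = 3.6 × 10⁶ m/s
a = v²/r = (3.6 × 10⁶)² / 9.5 × 10⁻¹¹ = 1.4 × 10²³ m/s²

1.4 × 10²³ m/s²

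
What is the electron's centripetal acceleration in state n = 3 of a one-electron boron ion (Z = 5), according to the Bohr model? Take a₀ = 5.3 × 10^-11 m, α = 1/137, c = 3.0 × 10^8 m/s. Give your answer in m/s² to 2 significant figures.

r = n²a₀/Z = 9.5 × 10^-11 m, v = Zαc/n = 3.6 × 10^6 m/s
a = v²/r = (3.6 × 10^6)² / 9.5 × 10^-11 = 1.4 × 10^23 m/s²

1.4 × 10^23 m/s²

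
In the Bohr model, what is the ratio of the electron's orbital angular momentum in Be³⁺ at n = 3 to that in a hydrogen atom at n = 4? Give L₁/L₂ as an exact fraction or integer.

3/4

L = nℏ is independent of Z.
L₁/L₂ = n₁/n₂ = 3/4 = 3/4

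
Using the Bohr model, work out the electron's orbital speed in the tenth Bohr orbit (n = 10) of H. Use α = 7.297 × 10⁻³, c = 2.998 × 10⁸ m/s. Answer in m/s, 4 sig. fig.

2.188 × 10⁵ m/s

v_n = Zαc/n = 1 × 0.007297 × 2.998 × 10⁸ / 10
    = 2.188 × 10⁵ m/s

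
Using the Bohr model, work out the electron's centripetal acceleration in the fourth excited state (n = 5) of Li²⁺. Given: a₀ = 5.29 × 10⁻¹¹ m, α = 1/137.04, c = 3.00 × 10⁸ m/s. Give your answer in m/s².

3.91 × 10²¹ m/s²

r = n²a₀/Z = 4.41 × 10⁻¹⁰ m, v = Zαc/n = 1.31 × 10⁶ m/s
a = v²/r = (1.31 × 10⁶)² / 4.41 × 10⁻¹⁰ = 3.91 × 10²¹ m/s²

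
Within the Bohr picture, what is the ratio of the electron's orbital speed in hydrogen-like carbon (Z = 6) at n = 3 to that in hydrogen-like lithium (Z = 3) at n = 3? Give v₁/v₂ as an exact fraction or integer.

2

v ∝ Z^1 · n^-1
v₁/v₂ = (6/3)^1 · (3/3)^-1 = 2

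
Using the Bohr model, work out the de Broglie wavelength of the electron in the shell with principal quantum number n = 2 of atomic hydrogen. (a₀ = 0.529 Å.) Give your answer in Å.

The Bohr quantisation condition is nλ = 2πr_n.
r_n = n²a₀/Z = 2.12 Å
λ = 2πr_n/n = 2π·2.12/2 = 6.65 Å

6.65 Å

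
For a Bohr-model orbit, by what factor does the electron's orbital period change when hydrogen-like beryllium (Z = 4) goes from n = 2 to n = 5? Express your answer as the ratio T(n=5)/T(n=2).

125/8

T ∝ Z^-2 · n^3; with Z fixed, T ∝ n^3.
T(n=5)/T(n=2) = (5/2)^3 = 125/8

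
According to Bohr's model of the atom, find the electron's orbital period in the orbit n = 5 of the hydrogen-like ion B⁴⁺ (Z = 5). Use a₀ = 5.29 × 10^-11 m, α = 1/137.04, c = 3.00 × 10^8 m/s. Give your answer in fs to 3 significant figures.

r = n²a₀/Z = 5²·5.29 × 10^-11/5 = 2.64 × 10^-10 m
v = Zαc/n = 5·0.00730·3.00 × 10^8/5 = 2.19 × 10^6 m/s
T = 2πr/v = 7.59 × 10^-16 s = 0.759 fs

0.759 fs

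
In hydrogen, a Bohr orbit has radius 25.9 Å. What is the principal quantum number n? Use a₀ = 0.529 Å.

7

r_n = n²a₀/Z ⇒ n² = rZ/a₀ = 25.9 × 1 / 0.529 ≈ 48.96
n = 7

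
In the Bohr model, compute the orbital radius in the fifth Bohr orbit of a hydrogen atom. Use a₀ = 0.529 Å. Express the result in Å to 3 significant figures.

r_n = n²a₀/Z = 5² × 0.529 / 1
    = 25 × 0.529 / 1 = 13.2 Å

13.2 Å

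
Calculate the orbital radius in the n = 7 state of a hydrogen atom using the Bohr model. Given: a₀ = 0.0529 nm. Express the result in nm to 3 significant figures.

2.59 nm

r_n = n²a₀/Z = 7² × 0.0529 / 1
    = 49 × 0.0529 / 1 = 2.59 nm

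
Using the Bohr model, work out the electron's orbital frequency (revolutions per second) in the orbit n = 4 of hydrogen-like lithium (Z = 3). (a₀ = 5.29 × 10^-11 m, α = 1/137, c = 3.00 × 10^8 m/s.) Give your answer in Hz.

9.26 × 10^14 Hz

r = n²a₀/Z = 2.82 × 10^-10 m, v = Zαc/n = 1.64 × 10^6 m/s
f = v/(2πr) = 9.26 × 10^14 Hz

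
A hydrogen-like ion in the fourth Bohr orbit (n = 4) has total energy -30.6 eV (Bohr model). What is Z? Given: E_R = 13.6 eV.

E_n = −E_R Z²/n² ⇒ Z² = −E_n n²/E_R = 30.6 × 4² / 13.6 ≈ 36.00
Z = 6

6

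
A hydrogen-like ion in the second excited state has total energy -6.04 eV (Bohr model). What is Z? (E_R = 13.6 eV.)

2

E_n = −E_R Z²/n² ⇒ Z² = −E_n n²/E_R = 6.04 × 3² / 13.6 ≈ 4.00
Z = 2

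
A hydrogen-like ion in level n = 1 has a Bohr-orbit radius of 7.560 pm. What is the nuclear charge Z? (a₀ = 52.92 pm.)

7

r_n = n²a₀/Z ⇒ Z = n²a₀/r = 1² × 52.92 / 7.560 ≈ 7.00
Z = 7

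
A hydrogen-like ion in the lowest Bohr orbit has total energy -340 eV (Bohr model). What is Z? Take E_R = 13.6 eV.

E_n = −E_R Z²/n² ⇒ Z² = −E_n n²/E_R = 340 × 1² / 13.6 ≈ 25.00
Z = 5

5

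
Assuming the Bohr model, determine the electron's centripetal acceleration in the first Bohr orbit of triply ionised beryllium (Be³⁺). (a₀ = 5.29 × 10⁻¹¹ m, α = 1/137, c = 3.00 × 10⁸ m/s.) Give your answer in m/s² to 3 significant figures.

5.80 × 10²⁴ m/s²

r = n²a₀/Z = 1.32 × 10⁻¹¹ m, v = Zαc/n = 8.76 × 10⁶ m/s
a = v²/r = (8.76 × 10⁶)² / 1.32 × 10⁻¹¹ = 5.80 × 10²⁴ m/s²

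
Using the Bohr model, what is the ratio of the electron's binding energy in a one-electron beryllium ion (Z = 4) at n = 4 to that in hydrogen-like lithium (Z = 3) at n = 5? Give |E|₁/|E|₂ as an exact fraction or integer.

25/9

|E| ∝ Z^2 · n^-2
|E|₁/|E|₂ = (4/3)^2 · (4/5)^-2 = 25/9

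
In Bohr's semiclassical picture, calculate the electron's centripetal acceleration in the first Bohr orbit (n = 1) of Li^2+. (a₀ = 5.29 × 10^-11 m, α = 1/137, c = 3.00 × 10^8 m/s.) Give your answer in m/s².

r = n²a₀/Z = 1.76 × 10^-11 m, v = Zαc/n = 6.57 × 10^6 m/s
a = v²/r = (6.57 × 10^6)² / 1.76 × 10^-11 = 2.45 × 10^24 m/s²

2.45 × 10^24 m/s²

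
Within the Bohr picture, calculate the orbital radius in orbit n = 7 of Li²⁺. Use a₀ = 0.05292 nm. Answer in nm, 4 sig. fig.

0.8644 nm

r_n = n²a₀/Z = 7² × 0.05292 / 3
    = 49 × 0.05292 / 3 = 0.8644 nm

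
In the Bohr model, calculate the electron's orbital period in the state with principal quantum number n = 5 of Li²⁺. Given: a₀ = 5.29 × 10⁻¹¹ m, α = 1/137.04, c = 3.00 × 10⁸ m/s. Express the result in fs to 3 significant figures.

r = n²a₀/Z = 5²·5.29 × 10⁻¹¹/3 = 4.41 × 10⁻¹⁰ m
v = Zαc/n = 3·0.00730·3.00 × 10⁸/5 = 1.31 × 10⁶ m/s
T = 2πr/v = 2.11 × 10⁻¹⁵ s = 2.11 fs

2.11 fs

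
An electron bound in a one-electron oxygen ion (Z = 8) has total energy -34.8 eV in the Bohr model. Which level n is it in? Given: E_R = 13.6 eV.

E_n = −E_R Z²/n² ⇒ n² = E_R Z²/(−E_n) = 13.6 × 8² / 34.8 ≈ 25.01
n = 5

5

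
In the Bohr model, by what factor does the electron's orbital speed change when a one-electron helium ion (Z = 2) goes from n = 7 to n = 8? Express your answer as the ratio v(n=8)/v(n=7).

7/8

v ∝ Z^1 · n^-1; with Z fixed, v ∝ n^-1.
v(n=8)/v(n=7) = (8/7)^-1 = 7/8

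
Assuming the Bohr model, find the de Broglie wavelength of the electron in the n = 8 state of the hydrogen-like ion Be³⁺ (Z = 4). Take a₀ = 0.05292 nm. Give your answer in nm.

The Bohr quantisation condition is nλ = 2πr_n.
r_n = n²a₀/Z = 0.8467 nm
λ = 2πr_n/n = 2π·0.8467/8 = 0.6650 nm

0.6650 nm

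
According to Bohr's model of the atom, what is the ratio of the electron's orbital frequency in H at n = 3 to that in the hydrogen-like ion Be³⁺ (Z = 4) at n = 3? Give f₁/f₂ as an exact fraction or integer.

f ∝ Z^2 · n^-3
f₁/f₂ = (1/4)^2 · (3/3)^-3 = 1/16

1/16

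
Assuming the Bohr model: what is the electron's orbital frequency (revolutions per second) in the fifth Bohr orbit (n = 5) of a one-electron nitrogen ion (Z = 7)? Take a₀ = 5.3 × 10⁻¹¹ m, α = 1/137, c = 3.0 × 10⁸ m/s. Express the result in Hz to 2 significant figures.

r = n²a₀/Z = 1.9 × 10⁻¹⁰ m, v = Zαc/n = 3.1 × 10⁶ m/s
f = v/(2πr) = 2.6 × 10¹⁵ Hz

2.6 × 10¹⁵ Hz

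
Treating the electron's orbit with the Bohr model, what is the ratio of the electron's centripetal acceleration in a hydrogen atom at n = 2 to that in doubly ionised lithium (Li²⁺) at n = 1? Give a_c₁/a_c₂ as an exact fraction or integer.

a_c ∝ Z^3 · n^-4
a_c₁/a_c₂ = (1/3)^3 · (2/1)^-4 = 1/432

1/432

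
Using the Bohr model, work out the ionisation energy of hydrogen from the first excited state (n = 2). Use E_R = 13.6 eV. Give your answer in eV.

E_n = −E_R·Z²/n² = −13.6 × 1²/2² eV = -3.40 eV
Ionisation energy = −E_n = 3.40 eV

3.40 eV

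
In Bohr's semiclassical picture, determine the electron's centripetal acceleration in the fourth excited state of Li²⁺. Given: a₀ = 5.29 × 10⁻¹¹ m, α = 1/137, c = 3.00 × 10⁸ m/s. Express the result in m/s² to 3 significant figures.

3.92 × 10²¹ m/s²

r = n²a₀/Z = 4.41 × 10⁻¹⁰ m, v = Zαc/n = 1.31 × 10⁶ m/s
a = v²/r = (1.31 × 10⁶)² / 4.41 × 10⁻¹⁰ = 3.92 × 10²¹ m/s²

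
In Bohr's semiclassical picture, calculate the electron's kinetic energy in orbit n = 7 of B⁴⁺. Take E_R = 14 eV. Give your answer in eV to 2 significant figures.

For a Coulomb orbit the virial theorem gives K = −E_n.
E_n = −E_R·Z²/n², so K = E_R·Z²/n² = 14 × 5²/7² = 7.1 eV

7.1 eV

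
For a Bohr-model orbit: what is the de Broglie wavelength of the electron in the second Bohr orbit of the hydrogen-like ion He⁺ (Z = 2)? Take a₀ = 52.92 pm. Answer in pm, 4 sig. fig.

332.5 pm

The Bohr quantisation condition is nλ = 2πr_n.
r_n = n²a₀/Z = 105.8 pm
λ = 2πr_n/n = 2π·105.8/2 = 332.5 pm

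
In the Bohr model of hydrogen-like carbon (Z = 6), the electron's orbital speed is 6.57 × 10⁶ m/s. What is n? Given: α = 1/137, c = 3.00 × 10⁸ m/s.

v_n = Zαc/n ⇒ n = Zαc/v = 6 × 0.00730 × 3.00 × 10⁸ / 6.57 × 10⁶ ≈ 2.00
n = 2

2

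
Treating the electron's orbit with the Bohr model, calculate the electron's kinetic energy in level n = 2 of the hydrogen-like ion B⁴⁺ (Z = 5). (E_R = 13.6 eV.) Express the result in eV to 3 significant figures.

For a Coulomb orbit the virial theorem gives K = −E_n.
E_n = −E_R·Z²/n², so K = E_R·Z²/n² = 13.6 × 5²/2² = 85.0 eV

85.0 eV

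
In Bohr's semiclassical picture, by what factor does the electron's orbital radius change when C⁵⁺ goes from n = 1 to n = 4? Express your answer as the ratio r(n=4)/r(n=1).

r ∝ Z^-1 · n^2; with Z fixed, r ∝ n^2.
r(n=4)/r(n=1) = (4/1)^2 = 16

16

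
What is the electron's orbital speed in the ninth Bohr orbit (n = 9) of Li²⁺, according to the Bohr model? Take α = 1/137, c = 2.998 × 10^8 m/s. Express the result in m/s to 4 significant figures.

v_n = Zαc/n = 3 × 0.007299 × 2.998 × 10^8 / 9
    = 7.294 × 10^5 m/s

7.294 × 10^5 m/s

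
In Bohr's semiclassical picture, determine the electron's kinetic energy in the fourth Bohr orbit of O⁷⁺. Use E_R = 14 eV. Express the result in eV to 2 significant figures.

56 eV

For a Coulomb orbit the virial theorem gives K = −E_n.
E_n = −E_R·Z²/n², so K = E_R·Z²/n² = 14 × 8²/4² = 56 eV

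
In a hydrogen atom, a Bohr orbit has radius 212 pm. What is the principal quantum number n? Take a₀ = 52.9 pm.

r_n = n²a₀/Z ⇒ n² = rZ/a₀ = 212 × 1 / 52.9 ≈ 4.01
n = 2

2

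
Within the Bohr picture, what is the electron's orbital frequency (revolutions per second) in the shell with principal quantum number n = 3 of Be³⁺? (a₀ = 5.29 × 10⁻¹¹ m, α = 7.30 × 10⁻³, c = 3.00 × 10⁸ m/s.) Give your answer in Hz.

r = n²a₀/Z = 1.19 × 10⁻¹⁰ m, v = Zαc/n = 2.92 × 10⁶ m/s
f = v/(2πr) = 3.90 × 10¹⁵ Hz

3.90 × 10¹⁵ Hz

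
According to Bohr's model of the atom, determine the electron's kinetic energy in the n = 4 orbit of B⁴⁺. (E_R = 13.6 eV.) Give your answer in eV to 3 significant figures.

For a Coulomb orbit the virial theorem gives K = −E_n.
E_n = −E_R·Z²/n², so K = E_R·Z²/n² = 13.6 × 5²/4² = 21.2 eV

21.2 eV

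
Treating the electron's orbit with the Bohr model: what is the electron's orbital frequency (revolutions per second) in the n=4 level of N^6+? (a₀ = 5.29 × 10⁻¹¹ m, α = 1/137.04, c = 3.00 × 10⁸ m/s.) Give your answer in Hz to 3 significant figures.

r = n²a₀/Z = 1.21 × 10⁻¹⁰ m, v = Zαc/n = 3.83 × 10⁶ m/s
f = v/(2πr) = 5.04 × 10¹⁵ Hz

5.04 × 10¹⁵ Hz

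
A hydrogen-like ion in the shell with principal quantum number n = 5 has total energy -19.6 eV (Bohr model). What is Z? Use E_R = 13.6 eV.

E_n = −E_R Z²/n² ⇒ Z² = −E_n n²/E_R = 19.6 × 5² / 13.6 ≈ 36.03
Z = 6

6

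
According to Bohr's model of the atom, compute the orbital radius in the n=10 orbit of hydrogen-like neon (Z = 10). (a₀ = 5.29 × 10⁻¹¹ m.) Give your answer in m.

r_n = n²a₀/Z = 10² × 5.29 × 10⁻¹¹ / 10
    = 100 × 5.29 × 10⁻¹¹ / 10 = 5.29 × 10⁻¹⁰ m

5.29 × 10⁻¹⁰ m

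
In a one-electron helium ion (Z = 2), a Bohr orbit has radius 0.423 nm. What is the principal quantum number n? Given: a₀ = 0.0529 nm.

r_n = n²a₀/Z ⇒ n² = rZ/a₀ = 0.423 × 2 / 0.0529 ≈ 15.99
n = 4

4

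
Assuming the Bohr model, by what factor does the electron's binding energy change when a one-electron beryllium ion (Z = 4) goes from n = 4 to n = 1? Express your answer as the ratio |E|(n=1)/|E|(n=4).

16

|E| ∝ Z^2 · n^-2; with Z fixed, |E| ∝ n^-2.
|E|(n=1)/|E|(n=4) = (1/4)^-2 = 16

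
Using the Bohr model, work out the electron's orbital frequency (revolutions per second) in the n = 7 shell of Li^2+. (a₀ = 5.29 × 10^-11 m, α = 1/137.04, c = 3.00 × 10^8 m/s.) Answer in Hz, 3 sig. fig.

r = n²a₀/Z = 8.64 × 10^-10 m, v = Zαc/n = 9.38 × 10^5 m/s
f = v/(2πr) = 1.73 × 10^14 Hz

1.73 × 10^14 Hz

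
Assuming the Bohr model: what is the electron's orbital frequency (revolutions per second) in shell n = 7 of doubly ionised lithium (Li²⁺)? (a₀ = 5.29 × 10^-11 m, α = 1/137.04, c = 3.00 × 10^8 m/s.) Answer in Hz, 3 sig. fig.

r = n²a₀/Z = 8.64 × 10^-10 m, v = Zαc/n = 9.38 × 10^5 m/s
f = v/(2πr) = 1.73 × 10^14 Hz

1.73 × 10^14 Hz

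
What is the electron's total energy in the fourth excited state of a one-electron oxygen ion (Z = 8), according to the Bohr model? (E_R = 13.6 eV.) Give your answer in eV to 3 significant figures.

E_n = −E_R·Z²/n² = −13.6 × 8²/5² = -34.8 eV

-34.8 eV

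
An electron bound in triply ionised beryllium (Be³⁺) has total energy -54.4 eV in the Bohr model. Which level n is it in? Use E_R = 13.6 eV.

2

E_n = −E_R Z²/n² ⇒ n² = E_R Z²/(−E_n) = 13.6 × 4² / 54.4 ≈ 4.00
n = 2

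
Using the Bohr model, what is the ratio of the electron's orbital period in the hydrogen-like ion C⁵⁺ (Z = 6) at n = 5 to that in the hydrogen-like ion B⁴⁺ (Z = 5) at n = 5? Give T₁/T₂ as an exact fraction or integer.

T ∝ Z^-2 · n^3
T₁/T₂ = (6/5)^-2 · (5/5)^3 = 25/36

25/36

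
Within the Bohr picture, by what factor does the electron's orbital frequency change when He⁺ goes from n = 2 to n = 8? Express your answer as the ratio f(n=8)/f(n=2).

f ∝ Z^2 · n^-3; with Z fixed, f ∝ n^-3.
f(n=8)/f(n=2) = (8/2)^-3 = 1/64

1/64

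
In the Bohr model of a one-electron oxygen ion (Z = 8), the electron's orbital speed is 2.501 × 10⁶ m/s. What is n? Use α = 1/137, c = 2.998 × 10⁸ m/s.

v_n = Zαc/n ⇒ n = Zαc/v = 8 × 0.007299 × 2.998 × 10⁸ / 2.501 × 10⁶ ≈ 7.00
n = 7

7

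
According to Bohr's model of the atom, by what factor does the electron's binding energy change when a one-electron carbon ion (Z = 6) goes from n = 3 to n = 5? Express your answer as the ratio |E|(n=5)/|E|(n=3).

|E| ∝ Z^2 · n^-2; with Z fixed, |E| ∝ n^-2.
|E|(n=5)/|E|(n=3) = (5/3)^-2 = 9/25

9/25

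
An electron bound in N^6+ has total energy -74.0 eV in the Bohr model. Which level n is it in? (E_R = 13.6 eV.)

3

E_n = −E_R Z²/n² ⇒ n² = E_R Z²/(−E_n) = 13.6 × 7² / 74.0 ≈ 9.01
n = 3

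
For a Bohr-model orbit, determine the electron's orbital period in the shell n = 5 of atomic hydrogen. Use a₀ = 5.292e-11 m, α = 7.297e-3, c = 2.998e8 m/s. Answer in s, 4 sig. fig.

r = n²a₀/Z = 5²·5.292e-11/1 = 1.323e-9 m
v = Zαc/n = 1·0.007297·2.998e8/5 = 4.375e5 m/s
T = 2πr/v = 1.900e-14 s

1.900e-14 s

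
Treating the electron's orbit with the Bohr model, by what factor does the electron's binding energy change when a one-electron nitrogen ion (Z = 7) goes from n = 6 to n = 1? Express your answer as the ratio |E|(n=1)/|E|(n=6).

|E| ∝ Z^2 · n^-2; with Z fixed, |E| ∝ n^-2.
|E|(n=1)/|E|(n=6) = (1/6)^-2 = 36

36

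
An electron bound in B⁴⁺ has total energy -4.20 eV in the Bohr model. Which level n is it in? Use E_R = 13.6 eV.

9

E_n = −E_R Z²/n² ⇒ n² = E_R Z²/(−E_n) = 13.6 × 5² / 4.20 ≈ 80.95
n = 9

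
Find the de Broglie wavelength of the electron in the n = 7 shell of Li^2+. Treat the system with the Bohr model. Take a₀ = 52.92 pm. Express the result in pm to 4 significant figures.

The Bohr quantisation condition is nλ = 2πr_n.
r_n = n²a₀/Z = 864.4 pm
λ = 2πr_n/n = 2π·864.4/7 = 775.8 pm

775.8 pm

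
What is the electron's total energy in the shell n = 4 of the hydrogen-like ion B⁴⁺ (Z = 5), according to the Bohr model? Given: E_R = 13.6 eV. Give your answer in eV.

E_n = −E_R·Z²/n² = −13.6 × 5²/4² = -21.2 eV

-21.2 eV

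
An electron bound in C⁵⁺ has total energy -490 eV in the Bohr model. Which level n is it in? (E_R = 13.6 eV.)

E_n = −E_R Z²/n² ⇒ n² = E_R Z²/(−E_n) = 13.6 × 6² / 490 ≈ 1.00
n = 1

1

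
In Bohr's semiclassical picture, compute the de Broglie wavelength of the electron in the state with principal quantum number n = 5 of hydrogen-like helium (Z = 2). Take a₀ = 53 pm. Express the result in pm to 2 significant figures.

830 pm

The Bohr quantisation condition is nλ = 2πr_n.
r_n = n²a₀/Z = 660 pm
λ = 2πr_n/n = 2π·660/5 = 830 pm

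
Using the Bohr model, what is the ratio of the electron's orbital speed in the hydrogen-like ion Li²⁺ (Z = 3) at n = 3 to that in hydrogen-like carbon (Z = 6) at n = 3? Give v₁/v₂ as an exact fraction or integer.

v ∝ Z^1 · n^-1
v₁/v₂ = (3/6)^1 · (3/3)^-1 = 1/2

1/2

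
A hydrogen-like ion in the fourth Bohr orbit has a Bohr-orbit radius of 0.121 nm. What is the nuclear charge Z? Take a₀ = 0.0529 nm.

7

r_n = n²a₀/Z ⇒ Z = n²a₀/r = 4² × 0.0529 / 0.121 ≈ 7.00
Z = 7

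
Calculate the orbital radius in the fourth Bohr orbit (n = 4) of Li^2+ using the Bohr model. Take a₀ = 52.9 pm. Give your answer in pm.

r_n = n²a₀/Z = 4² × 52.9 / 3
    = 16 × 52.9 / 3 = 282 pm

282 pm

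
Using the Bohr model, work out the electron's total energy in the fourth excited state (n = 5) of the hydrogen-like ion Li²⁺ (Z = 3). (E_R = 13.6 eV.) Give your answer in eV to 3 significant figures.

E_n = −E_R·Z²/n² = −13.6 × 3²/5² = -4.90 eV

-4.90 eV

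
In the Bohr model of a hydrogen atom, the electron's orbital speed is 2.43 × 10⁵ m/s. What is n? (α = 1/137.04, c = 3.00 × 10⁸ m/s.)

9

v_n = Zαc/n ⇒ n = Zαc/v = 1 × 0.00730 × 3.00 × 10⁸ / 2.43 × 10⁵ ≈ 9.01
n = 9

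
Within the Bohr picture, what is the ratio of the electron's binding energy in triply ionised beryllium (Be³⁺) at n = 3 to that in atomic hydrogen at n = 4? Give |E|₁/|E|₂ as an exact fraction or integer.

256/9

|E| ∝ Z^2 · n^-2
|E|₁/|E|₂ = (4/1)^2 · (3/4)^-2 = 256/9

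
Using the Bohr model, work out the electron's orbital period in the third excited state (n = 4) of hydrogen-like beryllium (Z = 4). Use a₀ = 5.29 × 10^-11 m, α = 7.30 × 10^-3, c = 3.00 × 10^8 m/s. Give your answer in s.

r = n²a₀/Z = 4²·5.29 × 10^-11/4 = 2.12 × 10^-10 m
v = Zαc/n = 4·0.00730·3.00 × 10^8/4 = 2.19 × 10^6 m/s
T = 2πr/v = 6.07 × 10^-16 s

6.07 × 10^-16 s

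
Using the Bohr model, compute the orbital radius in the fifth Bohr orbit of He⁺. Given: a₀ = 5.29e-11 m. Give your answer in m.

r_n = n²a₀/Z = 5² × 5.29e-11 / 2
    = 25 × 5.29e-11 / 2 = 6.61e-10 m

6.61e-10 m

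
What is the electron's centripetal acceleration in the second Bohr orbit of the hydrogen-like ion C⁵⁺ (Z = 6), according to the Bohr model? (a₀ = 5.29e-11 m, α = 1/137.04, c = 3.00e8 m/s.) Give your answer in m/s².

r = n²a₀/Z = 3.53e-11 m, v = Zαc/n = 6.57e6 m/s
a = v²/r = (6.57e6)² / 3.53e-11 = 1.22e24 m/s²

1.22e24 m/s²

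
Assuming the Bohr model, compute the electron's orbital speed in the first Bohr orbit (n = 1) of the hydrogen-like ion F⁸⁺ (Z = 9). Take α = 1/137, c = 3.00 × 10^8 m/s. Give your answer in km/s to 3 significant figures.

v_n = Zαc/n = 9 × 0.00730 × 3.00 × 10^8 / 1
    = 1.97 × 10^4 km/s

1.97 × 10^4 km/s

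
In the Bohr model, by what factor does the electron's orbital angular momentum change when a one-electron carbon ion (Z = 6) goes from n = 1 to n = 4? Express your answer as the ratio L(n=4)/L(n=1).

L = nℏ depends only on n, so L ∝ n.
L(n=4)/L(n=1) = (4/1)^1 = 4

4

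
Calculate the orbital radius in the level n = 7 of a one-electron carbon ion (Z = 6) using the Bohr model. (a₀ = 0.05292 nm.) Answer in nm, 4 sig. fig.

r_n = n²a₀/Z = 7² × 0.05292 / 6
    = 49 × 0.05292 / 6 = 0.4322 nm

0.4322 nm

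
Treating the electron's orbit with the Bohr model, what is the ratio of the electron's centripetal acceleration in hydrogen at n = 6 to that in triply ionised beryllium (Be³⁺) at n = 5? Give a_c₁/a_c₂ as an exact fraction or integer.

625/82944

a_c ∝ Z^3 · n^-4
a_c₁/a_c₂ = (1/4)^3 · (6/5)^-4 = 625/82944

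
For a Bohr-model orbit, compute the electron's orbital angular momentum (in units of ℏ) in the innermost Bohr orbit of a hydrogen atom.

L_n = nℏ, so L/ℏ = n = 1.

1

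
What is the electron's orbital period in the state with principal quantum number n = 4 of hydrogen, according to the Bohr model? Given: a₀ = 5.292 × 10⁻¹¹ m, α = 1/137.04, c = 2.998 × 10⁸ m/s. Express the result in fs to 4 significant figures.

9.727 fs

r = n²a₀/Z = 4²·5.292 × 10⁻¹¹/1 = 8.467 × 10⁻¹⁰ m
v = Zαc/n = 1·0.007297·2.998 × 10⁸/4 = 5.469 × 10⁵ m/s
T = 2πr/v = 9.727 × 10⁻¹⁵ s = 9.727 fs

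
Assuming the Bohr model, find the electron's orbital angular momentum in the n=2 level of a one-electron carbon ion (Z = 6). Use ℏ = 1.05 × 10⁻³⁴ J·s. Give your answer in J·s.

L_n = nℏ = 2 × 1.05 × 10⁻³⁴ = 2.10 × 10⁻³⁴ J·s

2.10 × 10⁻³⁴ J·s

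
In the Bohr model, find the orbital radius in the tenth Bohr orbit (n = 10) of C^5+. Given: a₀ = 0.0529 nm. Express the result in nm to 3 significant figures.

r_n = n²a₀/Z = 10² × 0.0529 / 6
    = 100 × 0.0529 / 6 = 0.882 nm

0.882 nm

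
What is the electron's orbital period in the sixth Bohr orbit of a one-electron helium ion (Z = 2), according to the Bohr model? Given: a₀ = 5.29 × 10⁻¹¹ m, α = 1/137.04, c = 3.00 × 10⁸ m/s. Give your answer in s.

8.20 × 10⁻¹⁵ s

r = n²a₀/Z = 6²·5.29 × 10⁻¹¹/2 = 9.52 × 10⁻¹⁰ m
v = Zαc/n = 2·0.00730·3.00 × 10⁸/6 = 7.30 × 10⁵ m/s
T = 2πr/v = 8.20 × 10⁻¹⁵ s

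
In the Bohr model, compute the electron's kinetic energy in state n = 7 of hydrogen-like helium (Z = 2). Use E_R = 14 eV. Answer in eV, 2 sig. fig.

1.1 eV

For a Coulomb orbit the virial theorem gives K = −E_n.
E_n = −E_R·Z²/n², so K = E_R·Z²/n² = 14 × 2²/7² = 1.1 eV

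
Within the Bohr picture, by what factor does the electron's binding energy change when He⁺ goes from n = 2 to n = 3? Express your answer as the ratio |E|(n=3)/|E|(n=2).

|E| ∝ Z^2 · n^-2; with Z fixed, |E| ∝ n^-2.
|E|(n=3)/|E|(n=2) = (3/2)^-2 = 4/9

4/9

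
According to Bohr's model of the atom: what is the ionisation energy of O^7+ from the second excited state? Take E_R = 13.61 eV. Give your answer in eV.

96.78 eV

E_n = −E_R·Z²/n² = −13.61 × 8²/3² eV = -96.78 eV
Ionisation energy = −E_n = 96.78 eV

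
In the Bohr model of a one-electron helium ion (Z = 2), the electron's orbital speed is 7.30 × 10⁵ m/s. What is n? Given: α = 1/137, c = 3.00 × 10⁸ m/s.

6

v_n = Zαc/n ⇒ n = Zαc/v = 2 × 0.00730 × 3.00 × 10⁸ / 7.30 × 10⁵ ≈ 6.00
n = 6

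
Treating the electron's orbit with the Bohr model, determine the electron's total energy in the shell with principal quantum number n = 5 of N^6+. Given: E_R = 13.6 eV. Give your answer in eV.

E_n = −E_R·Z²/n² = −13.6 × 7²/5² = -26.7 eV

-26.7 eV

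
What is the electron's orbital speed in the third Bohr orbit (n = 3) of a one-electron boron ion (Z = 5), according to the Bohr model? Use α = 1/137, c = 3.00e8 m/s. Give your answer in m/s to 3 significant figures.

v_n = Zαc/n = 5 × 0.00730 × 3.00e8 / 3
    = 3.65e6 m/s

3.65e6 m/s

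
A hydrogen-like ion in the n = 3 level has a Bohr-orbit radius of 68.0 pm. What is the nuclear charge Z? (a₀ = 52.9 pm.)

7

r_n = n²a₀/Z ⇒ Z = n²a₀/r = 3² × 52.9 / 68.0 ≈ 7.00
Z = 7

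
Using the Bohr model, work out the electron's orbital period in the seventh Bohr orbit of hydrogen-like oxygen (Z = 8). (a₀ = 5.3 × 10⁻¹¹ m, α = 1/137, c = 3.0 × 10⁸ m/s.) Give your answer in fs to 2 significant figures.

r = n²a₀/Z = 7²·5.3 × 10⁻¹¹/8 = 3.2 × 10⁻¹⁰ m
v = Zαc/n = 8·0.0073·3.0 × 10⁸/7 = 2.5 × 10⁶ m/s
T = 2πr/v = 8.2 × 10⁻¹⁶ s = 0.82 fs

0.82 fs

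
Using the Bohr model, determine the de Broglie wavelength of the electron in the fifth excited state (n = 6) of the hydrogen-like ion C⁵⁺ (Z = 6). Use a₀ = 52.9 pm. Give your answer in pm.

The Bohr quantisation condition is nλ = 2πr_n.
r_n = n²a₀/Z = 317 pm
λ = 2πr_n/n = 2π·317/6 = 332 pm

332 pm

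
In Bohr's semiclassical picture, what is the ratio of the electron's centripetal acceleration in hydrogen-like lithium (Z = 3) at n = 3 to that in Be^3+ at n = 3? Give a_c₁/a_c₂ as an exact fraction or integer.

a_c ∝ Z^3 · n^-4
a_c₁/a_c₂ = (3/4)^3 · (3/3)^-4 = 27/64

27/64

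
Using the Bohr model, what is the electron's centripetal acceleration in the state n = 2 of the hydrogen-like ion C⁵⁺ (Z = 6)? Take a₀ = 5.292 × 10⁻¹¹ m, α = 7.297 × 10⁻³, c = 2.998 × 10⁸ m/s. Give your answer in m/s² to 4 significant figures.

r = n²a₀/Z = 3.528 × 10⁻¹¹ m, v = Zαc/n = 6.563 × 10⁶ m/s
a = v²/r = (6.563 × 10⁶)² / 3.528 × 10⁻¹¹ = 1.221 × 10²⁴ m/s²

1.221 × 10²⁴ m/s²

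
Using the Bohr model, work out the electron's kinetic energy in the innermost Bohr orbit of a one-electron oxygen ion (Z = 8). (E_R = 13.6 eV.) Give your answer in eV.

870 eV

For a Coulomb orbit the virial theorem gives K = −E_n.
E_n = −E_R·Z²/n², so K = E_R·Z²/n² = 13.6 × 8²/1² = 870 eV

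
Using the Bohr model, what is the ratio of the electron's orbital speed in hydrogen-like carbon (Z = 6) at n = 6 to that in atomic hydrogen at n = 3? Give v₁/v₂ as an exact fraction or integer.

v ∝ Z^1 · n^-1
v₁/v₂ = (6/1)^1 · (6/3)^-1 = 3

3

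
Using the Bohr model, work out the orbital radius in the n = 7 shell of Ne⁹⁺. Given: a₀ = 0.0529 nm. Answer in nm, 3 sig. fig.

r_n = n²a₀/Z = 7² × 0.0529 / 10
    = 49 × 0.0529 / 10 = 0.259 nm

0.259 nm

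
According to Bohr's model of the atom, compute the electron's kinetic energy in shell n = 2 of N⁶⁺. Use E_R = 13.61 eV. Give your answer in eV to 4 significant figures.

166.7 eV

For a Coulomb orbit the virial theorem gives K = −E_n.
E_n = −E_R·Z²/n², so K = E_R·Z²/n² = 13.61 × 7²/2² = 166.7 eV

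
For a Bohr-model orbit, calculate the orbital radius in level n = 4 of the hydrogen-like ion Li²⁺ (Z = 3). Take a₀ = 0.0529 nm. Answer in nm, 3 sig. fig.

0.282 nm

r_n = n²a₀/Z = 4² × 0.0529 / 3
    = 16 × 0.0529 / 3 = 0.282 nm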